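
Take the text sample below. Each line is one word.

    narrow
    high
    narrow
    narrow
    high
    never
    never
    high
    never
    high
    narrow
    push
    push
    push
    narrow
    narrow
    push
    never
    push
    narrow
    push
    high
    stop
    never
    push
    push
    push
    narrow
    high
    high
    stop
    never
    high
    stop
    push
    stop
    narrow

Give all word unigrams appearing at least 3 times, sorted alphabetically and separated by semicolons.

high; narrow; never; push; stop

Unigram counts meeting the condition (at least 3 times):
  high: 8
  narrow: 9
  never: 6
  push: 10
  stop: 4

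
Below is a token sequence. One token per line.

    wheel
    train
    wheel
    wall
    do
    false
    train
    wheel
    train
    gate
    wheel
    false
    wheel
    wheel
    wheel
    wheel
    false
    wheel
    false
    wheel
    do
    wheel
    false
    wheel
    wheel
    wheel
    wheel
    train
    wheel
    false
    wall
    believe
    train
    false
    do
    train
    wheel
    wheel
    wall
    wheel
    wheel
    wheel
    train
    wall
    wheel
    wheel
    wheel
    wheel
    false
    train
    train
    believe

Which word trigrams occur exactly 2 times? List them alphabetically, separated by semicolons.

false wheel wheel; wall wheel wheel; wheel train wheel; wheel wheel false; wheel wheel train

Trigram counts meeting the condition (exactly 2 times):
  false wheel wheel: 2
  wall wheel wheel: 2
  wheel train wheel: 2
  wheel wheel false: 2
  wheel wheel train: 2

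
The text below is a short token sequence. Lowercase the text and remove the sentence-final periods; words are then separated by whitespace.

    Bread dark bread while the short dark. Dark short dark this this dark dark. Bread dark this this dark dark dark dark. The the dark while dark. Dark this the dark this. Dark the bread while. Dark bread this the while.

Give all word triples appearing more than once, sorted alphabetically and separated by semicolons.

dark dark dark; dark this this; this dark dark; this this dark

Trigram counts meeting the condition (more than once):
  dark dark dark: 2
  dark this this: 2
  this dark dark: 2
  this this dark: 2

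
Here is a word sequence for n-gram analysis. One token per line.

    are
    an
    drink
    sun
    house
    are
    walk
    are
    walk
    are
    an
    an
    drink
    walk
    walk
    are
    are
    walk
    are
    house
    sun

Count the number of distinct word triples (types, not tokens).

17

21 tokens → 19 trigram windows in total.
Repeated trigrams (each contributes count−1 duplicates):
  are walk are: 3
2 duplicate windows → 19 − 2 = 17 distinct.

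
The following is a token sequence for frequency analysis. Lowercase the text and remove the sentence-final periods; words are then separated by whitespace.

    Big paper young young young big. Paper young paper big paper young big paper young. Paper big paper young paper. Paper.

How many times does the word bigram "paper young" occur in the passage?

Scanning the 20 overlapping bigram windows for "paper young":
  position 2–3: paper young
  position 7–8: paper young
  position 11–12: paper young
  position 14–15: paper young
  position 18–19: paper young

5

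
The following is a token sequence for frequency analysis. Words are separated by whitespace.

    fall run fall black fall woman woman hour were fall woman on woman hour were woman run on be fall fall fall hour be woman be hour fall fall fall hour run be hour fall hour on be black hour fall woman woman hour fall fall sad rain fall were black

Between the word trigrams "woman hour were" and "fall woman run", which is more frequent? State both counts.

"woman hour were": 2 occurrences
"fall woman run": 0 occurrences

"woman hour were" (2 vs 0)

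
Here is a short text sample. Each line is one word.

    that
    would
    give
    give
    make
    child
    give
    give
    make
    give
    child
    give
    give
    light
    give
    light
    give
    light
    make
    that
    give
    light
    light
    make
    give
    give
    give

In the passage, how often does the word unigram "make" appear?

4

Scanning the 27 tokens for "make":
  position 5: make
  position 9: make
  position 19: make
  position 24: make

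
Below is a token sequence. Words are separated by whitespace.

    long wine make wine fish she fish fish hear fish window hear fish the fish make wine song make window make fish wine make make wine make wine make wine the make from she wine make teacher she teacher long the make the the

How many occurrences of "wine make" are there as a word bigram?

5

Scanning the 43 overlapping bigram windows for "wine make":
  position 2–3: wine make
  position 23–24: wine make
  position 26–27: wine make
  position 28–29: wine make
  position 35–36: wine make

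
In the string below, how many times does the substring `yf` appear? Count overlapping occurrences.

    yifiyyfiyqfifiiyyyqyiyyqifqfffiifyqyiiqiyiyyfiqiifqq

2

Sliding a length-2 window over the 52 characters (51 positions):
  position 6–7: yf
  position 44–45: yf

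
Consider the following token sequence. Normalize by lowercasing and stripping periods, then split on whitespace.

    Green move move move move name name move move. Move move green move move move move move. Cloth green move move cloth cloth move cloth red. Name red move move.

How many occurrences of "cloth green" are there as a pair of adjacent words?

Scanning the 29 overlapping bigram windows for "cloth green":
  position 18–19: cloth green

1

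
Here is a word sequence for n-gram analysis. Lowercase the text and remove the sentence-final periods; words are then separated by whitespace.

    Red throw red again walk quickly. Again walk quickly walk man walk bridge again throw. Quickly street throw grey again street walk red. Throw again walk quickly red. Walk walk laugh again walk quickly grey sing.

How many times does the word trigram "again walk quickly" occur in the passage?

Scanning the 34 overlapping trigram windows for "again walk quickly":
  position 4–6: again walk quickly
  position 7–9: again walk quickly
  position 25–27: again walk quickly
  position 32–34: again walk quickly

4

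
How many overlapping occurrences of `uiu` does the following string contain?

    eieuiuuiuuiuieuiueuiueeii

5

Sliding a length-3 window over the 25 characters (23 positions):
  position 4–6: uiu
  position 7–9: uiu
  position 10–12: uiu
  position 15–17: uiu
  position 19–21: uiu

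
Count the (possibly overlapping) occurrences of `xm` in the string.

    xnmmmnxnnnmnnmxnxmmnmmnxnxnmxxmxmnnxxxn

Sliding a length-2 window over the 39 characters (38 positions):
  position 17–18: xm
  position 30–31: xm
  position 32–33: xm

3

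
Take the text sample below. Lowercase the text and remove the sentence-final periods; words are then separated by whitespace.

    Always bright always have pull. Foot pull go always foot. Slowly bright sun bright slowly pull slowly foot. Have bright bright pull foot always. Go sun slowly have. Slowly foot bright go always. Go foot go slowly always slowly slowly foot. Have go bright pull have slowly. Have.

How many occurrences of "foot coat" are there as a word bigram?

0

Scanning the 47 overlapping bigram windows for "foot coat":
  (none found)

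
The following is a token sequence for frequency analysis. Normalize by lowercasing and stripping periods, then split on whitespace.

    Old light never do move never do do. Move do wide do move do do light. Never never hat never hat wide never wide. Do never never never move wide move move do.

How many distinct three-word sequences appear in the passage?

30

33 tokens → 31 trigram windows in total.
Repeated trigrams (each contributes count−1 duplicates):
  do move do: 2
1 duplicate windows → 31 − 1 = 30 distinct.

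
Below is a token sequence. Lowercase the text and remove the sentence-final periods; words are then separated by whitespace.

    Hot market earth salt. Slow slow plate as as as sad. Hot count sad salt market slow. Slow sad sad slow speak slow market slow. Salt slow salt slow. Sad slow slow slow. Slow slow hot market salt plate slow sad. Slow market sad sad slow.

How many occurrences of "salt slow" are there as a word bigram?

3

Scanning the 45 overlapping bigram windows for "salt slow":
  position 4–5: salt slow
  position 26–27: salt slow
  position 28–29: salt slow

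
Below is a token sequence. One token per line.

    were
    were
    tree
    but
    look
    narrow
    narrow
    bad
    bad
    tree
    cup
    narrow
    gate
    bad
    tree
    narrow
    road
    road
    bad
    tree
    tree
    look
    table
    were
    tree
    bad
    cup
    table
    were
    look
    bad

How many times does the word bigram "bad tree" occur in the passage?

Scanning the 30 overlapping bigram windows for "bad tree":
  position 9–10: bad tree
  position 14–15: bad tree
  position 19–20: bad tree

3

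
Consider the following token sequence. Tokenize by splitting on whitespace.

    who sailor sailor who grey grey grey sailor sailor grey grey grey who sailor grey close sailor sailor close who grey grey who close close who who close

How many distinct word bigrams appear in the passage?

28 tokens → 27 bigram windows in total.
Repeated bigrams (each contributes count−1 duplicates):
  grey grey: 5
  sailor sailor: 3
  close who: 2
  grey who: 2
  sailor grey: 2
  who close: 2
  who grey: 2
  who sailor: 2
12 duplicate windows → 27 − 12 = 15 distinct.

15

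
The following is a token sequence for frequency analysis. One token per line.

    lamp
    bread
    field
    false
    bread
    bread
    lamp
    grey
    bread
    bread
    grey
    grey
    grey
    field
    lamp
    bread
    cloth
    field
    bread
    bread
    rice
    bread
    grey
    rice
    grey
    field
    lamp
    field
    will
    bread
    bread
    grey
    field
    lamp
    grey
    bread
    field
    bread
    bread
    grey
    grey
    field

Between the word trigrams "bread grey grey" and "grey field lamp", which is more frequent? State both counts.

"bread grey grey": 2 occurrences
"grey field lamp": 3 occurrences

"grey field lamp" (3 vs 2)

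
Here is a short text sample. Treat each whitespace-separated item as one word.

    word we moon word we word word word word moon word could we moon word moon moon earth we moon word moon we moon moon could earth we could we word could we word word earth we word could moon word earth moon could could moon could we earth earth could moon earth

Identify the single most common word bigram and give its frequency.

Bigram frequencies (highest first):
  moon word: 5
  we moon: 4
  we word: 4
  word word: 4
  could we: 4
  word moon: 3
  … (16 more, each ≤ 3)

"moon word", 5 times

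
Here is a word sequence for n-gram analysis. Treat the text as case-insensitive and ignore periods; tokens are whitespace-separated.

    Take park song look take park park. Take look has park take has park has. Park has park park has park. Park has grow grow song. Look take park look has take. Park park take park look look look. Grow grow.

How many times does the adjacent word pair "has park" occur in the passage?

5

Scanning the 40 overlapping bigram windows for "has park":
  position 10–11: has park
  position 13–14: has park
  position 15–16: has park
  position 17–18: has park
  position 20–21: has park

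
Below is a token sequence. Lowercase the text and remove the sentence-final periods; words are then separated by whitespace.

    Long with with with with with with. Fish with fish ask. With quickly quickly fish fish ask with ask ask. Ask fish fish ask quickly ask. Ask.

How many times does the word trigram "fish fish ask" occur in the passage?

2

Scanning the 25 overlapping trigram windows for "fish fish ask":
  position 15–17: fish fish ask
  position 22–24: fish fish ask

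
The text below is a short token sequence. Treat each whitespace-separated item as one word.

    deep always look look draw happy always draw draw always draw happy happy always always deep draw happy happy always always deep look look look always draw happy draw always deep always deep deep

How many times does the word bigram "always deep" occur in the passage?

4

Scanning the 33 overlapping bigram windows for "always deep":
  position 15–16: always deep
  position 21–22: always deep
  position 30–31: always deep
  position 32–33: always deep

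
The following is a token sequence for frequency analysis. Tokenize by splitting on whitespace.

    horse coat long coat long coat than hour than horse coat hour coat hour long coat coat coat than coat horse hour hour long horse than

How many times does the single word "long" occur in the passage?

Scanning the 26 tokens for "long":
  position 3: long
  position 5: long
  position 15: long
  position 24: long

4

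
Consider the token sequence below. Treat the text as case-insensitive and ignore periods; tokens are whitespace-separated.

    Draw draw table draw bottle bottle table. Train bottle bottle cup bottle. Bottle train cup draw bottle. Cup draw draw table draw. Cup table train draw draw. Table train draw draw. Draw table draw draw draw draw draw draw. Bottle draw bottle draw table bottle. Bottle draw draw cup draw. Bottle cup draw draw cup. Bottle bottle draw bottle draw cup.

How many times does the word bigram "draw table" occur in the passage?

Scanning the 60 overlapping bigram windows for "draw table":
  position 2–3: draw table
  position 20–21: draw table
  position 27–28: draw table
  position 32–33: draw table
  position 43–44: draw table

5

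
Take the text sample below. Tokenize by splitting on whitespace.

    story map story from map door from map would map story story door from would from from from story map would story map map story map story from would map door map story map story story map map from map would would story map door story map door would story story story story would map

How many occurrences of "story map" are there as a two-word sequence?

Scanning the 54 overlapping bigram windows for "story map":
  position 1–2: story map
  position 19–20: story map
  position 22–23: story map
  position 25–26: story map
  position 33–34: story map
  position 36–37: story map
  position 43–44: story map
  position 46–47: story map

8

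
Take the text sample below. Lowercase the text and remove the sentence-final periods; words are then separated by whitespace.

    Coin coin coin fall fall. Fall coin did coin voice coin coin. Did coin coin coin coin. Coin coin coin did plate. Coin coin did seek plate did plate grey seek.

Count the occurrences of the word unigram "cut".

0

Scanning the 31 tokens for "cut":
  (none found)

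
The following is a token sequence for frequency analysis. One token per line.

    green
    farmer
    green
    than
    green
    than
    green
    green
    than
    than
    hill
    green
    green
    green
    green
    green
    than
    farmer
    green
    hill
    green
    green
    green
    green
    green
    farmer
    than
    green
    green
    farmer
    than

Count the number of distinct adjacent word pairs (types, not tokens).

11

31 tokens → 30 bigram windows in total.
Repeated bigrams (each contributes count−1 duplicates):
  green green: 10
  green than: 4
  green farmer: 3
  than green: 3
  farmer green: 2
  farmer than: 2
  hill green: 2
19 duplicate windows → 30 − 19 = 11 distinct.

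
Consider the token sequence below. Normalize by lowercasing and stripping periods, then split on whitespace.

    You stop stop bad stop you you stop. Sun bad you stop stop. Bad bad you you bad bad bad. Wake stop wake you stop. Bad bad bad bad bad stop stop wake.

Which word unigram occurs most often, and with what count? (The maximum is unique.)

Unigram frequencies (highest first):
  bad: 12
  stop: 10
  you: 7
  wake: 3
  sun: 1

"bad", 12 times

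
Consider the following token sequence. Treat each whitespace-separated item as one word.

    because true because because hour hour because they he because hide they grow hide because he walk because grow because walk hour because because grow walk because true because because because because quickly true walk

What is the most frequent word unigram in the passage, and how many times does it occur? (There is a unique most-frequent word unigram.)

Unigram frequencies (highest first):
  because: 15
  walk: 4
  true: 3
  hour: 3
  grow: 3
  they: 2
  … (3 more, each ≤ 2)

"because", 15 times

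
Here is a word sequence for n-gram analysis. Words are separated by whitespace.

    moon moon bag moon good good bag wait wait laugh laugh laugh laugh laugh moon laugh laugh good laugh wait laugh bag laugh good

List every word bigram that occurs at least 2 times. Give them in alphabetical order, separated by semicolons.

Bigram counts meeting the condition (at least 2 times):
  laugh good: 2
  laugh laugh: 5
  wait laugh: 2

laugh good; laugh laugh; wait laugh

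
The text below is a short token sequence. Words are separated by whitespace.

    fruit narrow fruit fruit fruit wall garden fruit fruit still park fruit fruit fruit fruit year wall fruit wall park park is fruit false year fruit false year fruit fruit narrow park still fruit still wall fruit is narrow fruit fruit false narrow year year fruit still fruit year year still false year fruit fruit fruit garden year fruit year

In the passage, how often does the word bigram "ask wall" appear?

Scanning the 59 overlapping bigram windows for "ask wall":
  (none found)

0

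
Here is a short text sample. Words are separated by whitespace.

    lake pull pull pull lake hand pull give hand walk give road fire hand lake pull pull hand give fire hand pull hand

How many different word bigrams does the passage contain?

16

23 tokens → 22 bigram windows in total.
Repeated bigrams (each contributes count−1 duplicates):
  pull pull: 3
  fire hand: 2
  hand pull: 2
  lake pull: 2
  pull hand: 2
6 duplicate windows → 22 − 6 = 16 distinct.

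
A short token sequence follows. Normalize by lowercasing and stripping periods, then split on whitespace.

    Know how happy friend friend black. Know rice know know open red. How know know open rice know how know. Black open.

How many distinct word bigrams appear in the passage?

22 tokens → 21 bigram windows in total.
Repeated bigrams (each contributes count−1 duplicates):
  how know: 2
  know how: 2
  know know: 2
  know open: 2
  rice know: 2
5 duplicate windows → 21 − 5 = 16 distinct.

16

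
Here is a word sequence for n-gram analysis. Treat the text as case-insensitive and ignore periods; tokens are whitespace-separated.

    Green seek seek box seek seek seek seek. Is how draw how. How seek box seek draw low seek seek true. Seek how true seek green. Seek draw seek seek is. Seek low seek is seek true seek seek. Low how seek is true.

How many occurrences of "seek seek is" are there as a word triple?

2

Scanning the 42 overlapping trigram windows for "seek seek is":
  position 7–9: seek seek is
  position 29–31: seek seek is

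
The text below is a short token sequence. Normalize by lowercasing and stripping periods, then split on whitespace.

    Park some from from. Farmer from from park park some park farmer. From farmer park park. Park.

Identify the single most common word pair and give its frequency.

"park park", 3 times

Bigram frequencies (highest first):
  park park: 3
  park some: 2
  from from: 2
  from farmer: 2
  farmer from: 2
  some from: 1
  … (4 more, each ≤ 1)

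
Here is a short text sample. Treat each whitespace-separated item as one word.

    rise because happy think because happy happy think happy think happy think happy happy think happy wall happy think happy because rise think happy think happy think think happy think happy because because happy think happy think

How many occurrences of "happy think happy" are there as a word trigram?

8

Scanning the 35 overlapping trigram windows for "happy think happy":
  position 7–9: happy think happy
  position 9–11: happy think happy
  position 11–13: happy think happy
  position 14–16: happy think happy
  position 18–20: happy think happy
  position 24–26: happy think happy
  position 29–31: happy think happy
  position 34–36: happy think happy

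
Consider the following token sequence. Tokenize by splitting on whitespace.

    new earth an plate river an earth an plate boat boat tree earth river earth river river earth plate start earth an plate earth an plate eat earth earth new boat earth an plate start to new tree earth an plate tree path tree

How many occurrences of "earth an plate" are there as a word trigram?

6

Scanning the 42 overlapping trigram windows for "earth an plate":
  position 2–4: earth an plate
  position 7–9: earth an plate
  position 21–23: earth an plate
  position 24–26: earth an plate
  position 32–34: earth an plate
  position 39–41: earth an plate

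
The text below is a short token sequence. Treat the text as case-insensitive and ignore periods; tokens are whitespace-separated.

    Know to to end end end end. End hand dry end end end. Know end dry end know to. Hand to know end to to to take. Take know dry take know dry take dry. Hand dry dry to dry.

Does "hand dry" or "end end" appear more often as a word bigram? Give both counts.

"end end" (6 vs 2)

"hand dry": 2 occurrences
"end end": 6 occurrences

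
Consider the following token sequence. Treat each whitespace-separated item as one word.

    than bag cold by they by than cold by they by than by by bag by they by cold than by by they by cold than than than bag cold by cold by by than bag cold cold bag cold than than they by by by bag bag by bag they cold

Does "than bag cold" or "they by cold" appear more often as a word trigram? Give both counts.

"than bag cold": 3 occurrences
"they by cold": 2 occurrences

"than bag cold" (3 vs 2)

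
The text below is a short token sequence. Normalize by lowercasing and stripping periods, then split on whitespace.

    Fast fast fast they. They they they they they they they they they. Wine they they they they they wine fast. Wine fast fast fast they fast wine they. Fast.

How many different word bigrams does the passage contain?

8

30 tokens → 29 bigram windows in total.
Repeated bigrams (each contributes count−1 duplicates):
  they they: 13
  fast fast: 4
  fast they: 2
  fast wine: 2
  they fast: 2
  they wine: 2
  wine fast: 2
  wine they: 2
21 duplicate windows → 29 − 21 = 8 distinct.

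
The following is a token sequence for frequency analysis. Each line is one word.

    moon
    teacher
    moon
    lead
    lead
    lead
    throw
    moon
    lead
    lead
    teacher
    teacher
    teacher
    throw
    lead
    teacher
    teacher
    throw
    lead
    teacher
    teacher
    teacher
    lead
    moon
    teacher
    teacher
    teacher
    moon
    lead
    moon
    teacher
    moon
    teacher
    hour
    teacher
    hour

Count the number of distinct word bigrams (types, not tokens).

14

36 tokens → 35 bigram windows in total.
Repeated bigrams (each contributes count−1 duplicates):
  teacher teacher: 7
  moon teacher: 4
  lead lead: 3
  lead teacher: 3
  moon lead: 3
  teacher moon: 3
  lead moon: 2
  teacher hour: 2
  … (2 more repeated)
21 duplicate windows → 35 − 21 = 14 distinct.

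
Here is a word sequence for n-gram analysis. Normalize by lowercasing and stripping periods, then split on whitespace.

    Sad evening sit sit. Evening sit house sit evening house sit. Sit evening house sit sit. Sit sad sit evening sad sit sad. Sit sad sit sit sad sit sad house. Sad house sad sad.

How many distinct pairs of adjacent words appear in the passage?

13

35 tokens → 34 bigram windows in total.
Repeated bigrams (each contributes count−1 duplicates):
  sad sit: 5
  sit sad: 5
  sit sit: 5
  sit evening: 4
  house sit: 3
  evening house: 2
  evening sit: 2
  house sad: 2
  … (1 more repeated)
21 duplicate windows → 34 − 21 = 13 distinct.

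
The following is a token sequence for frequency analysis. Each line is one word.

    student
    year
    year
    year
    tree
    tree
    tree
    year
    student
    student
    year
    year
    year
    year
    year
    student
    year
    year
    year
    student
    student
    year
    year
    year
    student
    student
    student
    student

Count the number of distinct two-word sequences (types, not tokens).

7

28 tokens → 27 bigram windows in total.
Repeated bigrams (each contributes count−1 duplicates):
  year year: 10
  student student: 5
  student year: 4
  year student: 4
  tree tree: 2
20 duplicate windows → 27 − 20 = 7 distinct.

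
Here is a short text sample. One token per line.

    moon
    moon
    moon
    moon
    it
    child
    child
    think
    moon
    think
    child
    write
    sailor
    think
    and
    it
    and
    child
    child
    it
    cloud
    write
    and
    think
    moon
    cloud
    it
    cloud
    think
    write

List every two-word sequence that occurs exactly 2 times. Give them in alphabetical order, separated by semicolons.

Bigram counts meeting the condition (exactly 2 times):
  child child: 2
  it cloud: 2
  think moon: 2

child child; it cloud; think moon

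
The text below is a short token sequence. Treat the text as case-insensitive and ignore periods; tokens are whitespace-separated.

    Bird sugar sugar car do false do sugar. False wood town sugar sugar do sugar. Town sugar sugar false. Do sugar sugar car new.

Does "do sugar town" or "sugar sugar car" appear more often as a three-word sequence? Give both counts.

"do sugar town": 1 occurrence
"sugar sugar car": 2 occurrences

"sugar sugar car" (2 vs 1)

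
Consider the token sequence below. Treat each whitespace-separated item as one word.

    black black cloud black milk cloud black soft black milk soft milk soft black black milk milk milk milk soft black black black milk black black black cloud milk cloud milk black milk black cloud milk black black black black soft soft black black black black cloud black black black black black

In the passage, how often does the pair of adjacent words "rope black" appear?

0

Scanning the 51 overlapping bigram windows for "rope black":
  (none found)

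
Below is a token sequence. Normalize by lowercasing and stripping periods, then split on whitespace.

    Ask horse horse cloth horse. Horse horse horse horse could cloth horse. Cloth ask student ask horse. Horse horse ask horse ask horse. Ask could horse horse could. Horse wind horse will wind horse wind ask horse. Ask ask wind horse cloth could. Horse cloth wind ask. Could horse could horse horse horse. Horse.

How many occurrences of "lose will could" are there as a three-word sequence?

0

Scanning the 52 overlapping trigram windows for "lose will could":
  (none found)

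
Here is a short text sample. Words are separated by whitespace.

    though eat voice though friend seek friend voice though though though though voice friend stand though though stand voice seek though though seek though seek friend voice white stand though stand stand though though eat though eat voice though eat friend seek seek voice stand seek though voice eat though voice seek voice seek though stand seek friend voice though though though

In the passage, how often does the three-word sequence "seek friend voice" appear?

Scanning the 60 overlapping trigram windows for "seek friend voice":
  position 6–8: seek friend voice
  position 25–27: seek friend voice
  position 57–59: seek friend voice

3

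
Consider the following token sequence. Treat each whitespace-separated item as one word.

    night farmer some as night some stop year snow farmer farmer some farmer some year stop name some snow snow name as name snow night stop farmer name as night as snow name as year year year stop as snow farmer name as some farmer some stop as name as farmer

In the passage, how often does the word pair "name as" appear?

5

Scanning the 50 overlapping bigram windows for "name as":
  position 21–22: name as
  position 28–29: name as
  position 33–34: name as
  position 42–43: name as
  position 49–50: name as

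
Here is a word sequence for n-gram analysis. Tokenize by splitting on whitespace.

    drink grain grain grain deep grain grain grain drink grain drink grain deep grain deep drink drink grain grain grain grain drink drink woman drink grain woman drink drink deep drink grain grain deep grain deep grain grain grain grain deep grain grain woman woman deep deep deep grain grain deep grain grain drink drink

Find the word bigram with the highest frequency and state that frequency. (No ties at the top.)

"grain grain", 14 times

Bigram frequencies (highest first):
  grain grain: 14
  grain deep: 7
  deep grain: 7
  drink grain: 6
  grain drink: 4
  drink drink: 4
  … (8 more, each ≤ 2)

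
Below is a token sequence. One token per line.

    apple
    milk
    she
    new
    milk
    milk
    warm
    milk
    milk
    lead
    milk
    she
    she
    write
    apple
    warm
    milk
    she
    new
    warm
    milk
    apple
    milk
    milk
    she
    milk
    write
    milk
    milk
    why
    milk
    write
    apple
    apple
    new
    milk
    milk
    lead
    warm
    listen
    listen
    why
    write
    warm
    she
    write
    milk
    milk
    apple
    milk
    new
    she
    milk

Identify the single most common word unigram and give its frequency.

"milk", 20 times

Unigram frequencies (highest first):
  milk: 20
  she: 7
  apple: 6
  warm: 5
  write: 5
  new: 4
  … (3 more, each ≤ 2)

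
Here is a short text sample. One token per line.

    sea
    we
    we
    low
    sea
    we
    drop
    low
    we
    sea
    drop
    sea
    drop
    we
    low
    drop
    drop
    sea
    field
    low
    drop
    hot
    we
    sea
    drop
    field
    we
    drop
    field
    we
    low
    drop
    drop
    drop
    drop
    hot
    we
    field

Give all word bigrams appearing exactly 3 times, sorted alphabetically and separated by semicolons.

Bigram counts meeting the condition (exactly 3 times):
  low drop: 3
  sea drop: 3
  we low: 3

low drop; sea drop; we low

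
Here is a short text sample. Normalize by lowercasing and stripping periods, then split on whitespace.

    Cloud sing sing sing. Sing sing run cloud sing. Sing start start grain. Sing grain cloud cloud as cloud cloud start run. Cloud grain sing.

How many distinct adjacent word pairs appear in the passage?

25 tokens → 24 bigram windows in total.
Repeated bigrams (each contributes count−1 duplicates):
  sing sing: 5
  cloud cloud: 2
  cloud sing: 2
  grain sing: 2
  run cloud: 2
8 duplicate windows → 24 − 8 = 16 distinct.

16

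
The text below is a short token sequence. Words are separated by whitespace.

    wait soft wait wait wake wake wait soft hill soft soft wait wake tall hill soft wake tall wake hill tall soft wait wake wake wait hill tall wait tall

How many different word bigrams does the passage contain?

30 tokens → 29 bigram windows in total.
Repeated bigrams (each contributes count−1 duplicates):
  soft wait: 3
  wait wake: 3
  hill soft: 2
  hill tall: 2
  wait soft: 2
  wake tall: 2
  wake wait: 2
  wake wake: 2
10 duplicate windows → 29 − 10 = 19 distinct.

19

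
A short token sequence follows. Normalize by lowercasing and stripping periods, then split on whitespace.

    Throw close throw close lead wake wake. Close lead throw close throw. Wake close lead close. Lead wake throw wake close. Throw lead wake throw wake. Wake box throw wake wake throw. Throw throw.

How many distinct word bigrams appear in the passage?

14

34 tokens → 33 bigram windows in total.
Repeated bigrams (each contributes count−1 duplicates):
  close lead: 4
  throw wake: 4
  close throw: 3
  lead wake: 3
  throw close: 3
  wake close: 3
  wake throw: 3
  wake wake: 3
  … (1 more repeated)
19 duplicate windows → 33 − 19 = 14 distinct.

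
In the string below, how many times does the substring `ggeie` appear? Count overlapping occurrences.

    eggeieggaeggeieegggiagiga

Sliding a length-5 window over the 25 characters (21 positions):
  position 2–6: ggeie
  position 11–15: ggeie

2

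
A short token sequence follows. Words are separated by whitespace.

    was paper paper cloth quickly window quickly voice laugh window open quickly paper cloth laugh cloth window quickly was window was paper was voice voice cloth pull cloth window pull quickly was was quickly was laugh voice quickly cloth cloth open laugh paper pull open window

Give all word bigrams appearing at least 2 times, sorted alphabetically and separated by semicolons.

Bigram counts meeting the condition (at least 2 times):
  cloth window: 2
  paper cloth: 2
  quickly was: 3
  was paper: 2
  window quickly: 2

cloth window; paper cloth; quickly was; was paper; window quickly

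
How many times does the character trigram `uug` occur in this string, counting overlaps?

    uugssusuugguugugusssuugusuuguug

6

Sliding a length-3 window over the 31 characters (29 positions):
  position 1–3: uug
  position 8–10: uug
  position 12–14: uug
  position 21–23: uug
  position 26–28: uug
  position 29–31: uug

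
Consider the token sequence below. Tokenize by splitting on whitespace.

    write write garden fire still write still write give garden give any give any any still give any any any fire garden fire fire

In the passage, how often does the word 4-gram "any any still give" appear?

1

Scanning the 21 overlapping 4-gram windows for "any any still give":
  position 14–17: any any still give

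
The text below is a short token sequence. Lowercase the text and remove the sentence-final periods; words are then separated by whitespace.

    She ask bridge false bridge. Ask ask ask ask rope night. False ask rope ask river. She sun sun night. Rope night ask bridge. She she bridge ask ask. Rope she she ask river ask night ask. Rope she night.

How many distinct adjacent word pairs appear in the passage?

25

40 tokens → 39 bigram windows in total.
Repeated bigrams (each contributes count−1 duplicates):
  ask ask: 4
  ask rope: 4
  ask bridge: 2
  ask river: 2
  bridge ask: 2
  night ask: 2
  rope night: 2
  rope she: 2
  … (2 more repeated)
14 duplicate windows → 39 − 14 = 25 distinct.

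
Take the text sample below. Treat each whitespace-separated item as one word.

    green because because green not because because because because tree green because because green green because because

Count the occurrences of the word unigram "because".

10

Scanning the 17 tokens for "because":
  position 2: because
  position 3: because
  position 6: because
  position 7: because
  position 8: because
  position 9: because
  position 12: because
  position 13: because
  position 16: because
  position 17: because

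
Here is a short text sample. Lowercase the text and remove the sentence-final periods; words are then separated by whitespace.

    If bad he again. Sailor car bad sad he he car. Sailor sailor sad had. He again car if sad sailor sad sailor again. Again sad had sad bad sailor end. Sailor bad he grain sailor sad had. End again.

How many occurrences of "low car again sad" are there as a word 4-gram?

Scanning the 37 overlapping 4-gram windows for "low car again sad":
  (none found)

0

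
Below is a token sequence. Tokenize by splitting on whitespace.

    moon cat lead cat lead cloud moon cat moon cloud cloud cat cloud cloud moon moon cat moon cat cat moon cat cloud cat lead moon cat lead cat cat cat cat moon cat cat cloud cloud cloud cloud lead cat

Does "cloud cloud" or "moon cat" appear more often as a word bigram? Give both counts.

"moon cat" (7 vs 5)

"cloud cloud": 5 occurrences
"moon cat": 7 occurrences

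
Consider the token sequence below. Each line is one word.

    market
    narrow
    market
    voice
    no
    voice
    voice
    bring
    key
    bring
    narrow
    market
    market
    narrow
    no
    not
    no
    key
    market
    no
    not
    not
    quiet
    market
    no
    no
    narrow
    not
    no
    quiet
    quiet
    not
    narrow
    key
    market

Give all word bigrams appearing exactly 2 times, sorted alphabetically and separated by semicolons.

Bigram counts meeting the condition (exactly 2 times):
  key market: 2
  market narrow: 2
  market no: 2
  narrow market: 2
  no not: 2
  not no: 2

key market; market narrow; market no; narrow market; no not; not no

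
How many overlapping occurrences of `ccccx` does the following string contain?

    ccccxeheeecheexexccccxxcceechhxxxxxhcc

2

Sliding a length-5 window over the 38 characters (34 positions):
  position 1–5: ccccx
  position 18–22: ccccx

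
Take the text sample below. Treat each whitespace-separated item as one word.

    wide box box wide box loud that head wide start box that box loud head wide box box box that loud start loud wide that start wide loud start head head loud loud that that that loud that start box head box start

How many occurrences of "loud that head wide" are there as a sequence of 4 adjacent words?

Scanning the 40 overlapping 4-gram windows for "loud that head wide":
  position 6–9: loud that head wide

1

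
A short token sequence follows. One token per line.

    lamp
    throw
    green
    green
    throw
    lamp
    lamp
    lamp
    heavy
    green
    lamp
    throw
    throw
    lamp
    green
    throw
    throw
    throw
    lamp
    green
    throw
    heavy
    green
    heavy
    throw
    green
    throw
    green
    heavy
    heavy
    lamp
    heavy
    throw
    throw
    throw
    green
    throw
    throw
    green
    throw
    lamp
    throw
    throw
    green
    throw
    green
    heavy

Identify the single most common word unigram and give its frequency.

"throw", 19 times

Unigram frequencies (highest first):
  throw: 19
  green: 12
  lamp: 9
  heavy: 7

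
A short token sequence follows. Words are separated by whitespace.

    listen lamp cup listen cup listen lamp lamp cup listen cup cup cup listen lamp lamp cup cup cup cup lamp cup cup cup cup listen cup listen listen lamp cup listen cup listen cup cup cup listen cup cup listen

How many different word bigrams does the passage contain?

41 tokens → 40 bigram windows in total.
Repeated bigrams (each contributes count−1 duplicates):
  cup cup: 11
  cup listen: 10
  listen cup: 6
  lamp cup: 5
  listen lamp: 4
  lamp lamp: 2
32 duplicate windows → 40 − 32 = 8 distinct.

8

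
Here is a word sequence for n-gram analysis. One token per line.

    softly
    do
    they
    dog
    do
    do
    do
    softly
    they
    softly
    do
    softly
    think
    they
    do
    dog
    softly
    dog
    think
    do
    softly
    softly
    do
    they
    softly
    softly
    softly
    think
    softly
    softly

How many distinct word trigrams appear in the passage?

30 tokens → 28 trigram windows in total.
Repeated trigrams (each contributes count−1 duplicates):
  softly do they: 2
1 duplicate windows → 28 − 1 = 27 distinct.

27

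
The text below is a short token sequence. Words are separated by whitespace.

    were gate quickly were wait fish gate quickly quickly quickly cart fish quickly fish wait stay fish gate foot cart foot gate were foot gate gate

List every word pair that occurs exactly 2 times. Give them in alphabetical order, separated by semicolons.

Bigram counts meeting the condition (exactly 2 times):
  fish gate: 2
  foot gate: 2
  gate quickly: 2
  quickly quickly: 2

fish gate; foot gate; gate quickly; quickly quickly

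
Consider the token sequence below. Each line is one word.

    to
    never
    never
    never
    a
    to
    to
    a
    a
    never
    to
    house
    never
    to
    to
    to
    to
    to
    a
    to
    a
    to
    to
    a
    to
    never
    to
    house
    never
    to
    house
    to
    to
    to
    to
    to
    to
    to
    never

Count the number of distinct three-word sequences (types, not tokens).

21

39 tokens → 37 trigram windows in total.
Repeated trigrams (each contributes count−1 duplicates):
  to to to: 8
  never to house: 3
  to a to: 3
  to to a: 3
  a to to: 2
  house never to: 2
  to house never: 2
16 duplicate windows → 37 − 16 = 21 distinct.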